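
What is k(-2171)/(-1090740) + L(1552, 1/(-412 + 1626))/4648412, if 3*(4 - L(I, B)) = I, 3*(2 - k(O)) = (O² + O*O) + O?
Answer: 730106211901/253510445244 ≈ 2.8800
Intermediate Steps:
k(O) = 2 - 2*O²/3 - O/3 (k(O) = 2 - ((O² + O*O) + O)/3 = 2 - ((O² + O²) + O)/3 = 2 - (2*O² + O)/3 = 2 - (O + 2*O²)/3 = 2 + (-2*O²/3 - O/3) = 2 - 2*O²/3 - O/3)
L(I, B) = 4 - I/3
k(-2171)/(-1090740) + L(1552, 1/(-412 + 1626))/4648412 = (2 - ⅔*(-2171)² - ⅓*(-2171))/(-1090740) + (4 - ⅓*1552)/4648412 = (2 - ⅔*4713241 + 2171/3)*(-1/1090740) + (4 - 1552/3)*(1/4648412) = (2 - 9426482/3 + 2171/3)*(-1/1090740) - 1540/3*1/4648412 = -3141435*(-1/1090740) - 385/3486309 = 209429/72716 - 385/3486309 = 730106211901/253510445244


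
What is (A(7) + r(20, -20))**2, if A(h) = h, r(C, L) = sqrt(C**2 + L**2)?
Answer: 849 + 280*sqrt(2) ≈ 1245.0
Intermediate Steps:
(A(7) + r(20, -20))**2 = (7 + sqrt(20**2 + (-20)**2))**2 = (7 + sqrt(400 + 400))**2 = (7 + sqrt(800))**2 = (7 + 20*sqrt(2))**2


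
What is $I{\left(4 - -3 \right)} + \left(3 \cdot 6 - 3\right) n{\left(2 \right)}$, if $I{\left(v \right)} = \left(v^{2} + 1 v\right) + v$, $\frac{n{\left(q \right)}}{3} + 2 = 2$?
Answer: $63$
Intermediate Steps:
$n{\left(q \right)} = 0$ ($n{\left(q \right)} = -6 + 3 \cdot 2 = -6 + 6 = 0$)
$I{\left(v \right)} = v^{2} + 2 v$ ($I{\left(v \right)} = \left(v^{2} + v\right) + v = \left(v + v^{2}\right) + v = v^{2} + 2 v$)
$I{\left(4 - -3 \right)} + \left(3 \cdot 6 - 3\right) n{\left(2 \right)} = \left(4 - -3\right) \left(2 + \left(4 - -3\right)\right) + \left(3 \cdot 6 - 3\right) 0 = \left(4 + 3\right) \left(2 + \left(4 + 3\right)\right) + \left(18 - 3\right) 0 = 7 \left(2 + 7\right) + 15 \cdot 0 = 7 \cdot 9 + 0 = 63 + 0 = 63$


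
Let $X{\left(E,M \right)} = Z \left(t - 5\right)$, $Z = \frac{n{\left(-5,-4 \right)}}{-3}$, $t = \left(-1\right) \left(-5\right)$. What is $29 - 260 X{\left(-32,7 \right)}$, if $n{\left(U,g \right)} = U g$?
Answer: $29$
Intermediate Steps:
$t = 5$
$Z = - \frac{20}{3}$ ($Z = \frac{\left(-5\right) \left(-4\right)}{-3} = 20 \left(- \frac{1}{3}\right) = - \frac{20}{3} \approx -6.6667$)
$X{\left(E,M \right)} = 0$ ($X{\left(E,M \right)} = - \frac{20 \left(5 - 5\right)}{3} = \left(- \frac{20}{3}\right) 0 = 0$)
$29 - 260 X{\left(-32,7 \right)} = 29 - 0 = 29 + 0 = 29$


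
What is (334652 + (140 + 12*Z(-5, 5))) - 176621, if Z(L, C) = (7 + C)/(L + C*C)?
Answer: 790891/5 ≈ 1.5818e+5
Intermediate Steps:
Z(L, C) = (7 + C)/(L + C**2)
(334652 + (140 + 12*Z(-5, 5))) - 176621 = (334652 + (140 + 12*((7 + 5)/(-5 + 5**2)))) - 176621 = (334652 + (140 + 12*(12/(-5 + 25)))) - 176621 = (334652 + (140 + 12*(12/20))) - 176621 = (334652 + (140 + 12*((1/20)*12))) - 176621 = (334652 + (140 + 12*(3/5))) - 176621 = (334652 + (140 + 36/5)) - 176621 = (334652 + 736/5) - 176621 = 1673996/5 - 176621 = 790891/5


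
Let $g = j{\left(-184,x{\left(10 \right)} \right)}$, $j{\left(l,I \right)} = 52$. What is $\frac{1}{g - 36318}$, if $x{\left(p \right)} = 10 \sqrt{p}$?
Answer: $- \frac{1}{36266} \approx -2.7574 \cdot 10^{-5}$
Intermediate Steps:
$g = 52$
$\frac{1}{g - 36318} = \frac{1}{52 - 36318} = \frac{1}{-36266} = - \frac{1}{36266}$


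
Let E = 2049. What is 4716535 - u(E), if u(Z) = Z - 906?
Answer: 4715392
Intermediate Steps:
u(Z) = -906 + Z
4716535 - u(E) = 4716535 - (-906 + 2049) = 4716535 - 1*1143 = 4716535 - 1143 = 4715392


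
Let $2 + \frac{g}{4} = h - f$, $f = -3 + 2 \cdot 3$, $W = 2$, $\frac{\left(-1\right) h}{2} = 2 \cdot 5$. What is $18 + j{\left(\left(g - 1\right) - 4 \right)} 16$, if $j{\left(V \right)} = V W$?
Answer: $-3342$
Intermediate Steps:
$h = -20$ ($h = - 2 \cdot 2 \cdot 5 = \left(-2\right) 10 = -20$)
$f = 3$ ($f = -3 + 6 = 3$)
$g = -100$ ($g = -8 + 4 \left(-20 - 3\right) = -8 + 4 \left(-23\right) = -8 - 92 = -100$)
$j{\left(V \right)} = 2 V$ ($j{\left(V \right)} = V 2 = 2 V$)
$18 + j{\left(\left(g - 1\right) - 4 \right)} 16 = 18 + 2 \left(\left(-100 - 1\right) - 4\right) 16 = 18 + 2 \left(-101 - 4\right) 16 = 18 + 2 \left(-105\right) 16 = 18 - 3360 = -3342$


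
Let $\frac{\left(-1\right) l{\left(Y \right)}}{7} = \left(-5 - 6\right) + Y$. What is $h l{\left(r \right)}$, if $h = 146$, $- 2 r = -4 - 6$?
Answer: $6132$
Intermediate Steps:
$r = 5$ ($r = - \frac{-4 - 6}{2} = \left(- \frac{1}{2}\right) \left(-10\right) = 5$)
$l{\left(Y \right)} = 77 - 7 Y$ ($l{\left(Y \right)} = - 7 \left(\left(-5 - 6\right) + Y\right) = - 7 \left(-11 + Y\right) = 77 - 7 Y$)
$h l{\left(r \right)} = 146 \left(77 - 35\right) = 146 \cdot 42 = 6132$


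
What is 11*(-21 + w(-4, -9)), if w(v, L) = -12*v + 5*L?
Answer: -198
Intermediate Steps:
11*(-21 + w(-4, -9)) = 11*(-21 + (-12*(-4) + 5*(-9))) = 11*(-21 + (48 - 45)) = 11*(-21 + 3) = 11*(-18) = -198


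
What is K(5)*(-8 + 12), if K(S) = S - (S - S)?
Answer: 20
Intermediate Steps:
K(S) = S (K(S) = S - 1*0 = S + 0 = S)
K(5)*(-8 + 12) = 5*(-8 + 12) = 5*4 = 20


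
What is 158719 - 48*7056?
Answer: -179969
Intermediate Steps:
158719 - 48*7056 = 158719 - 338688 = -179969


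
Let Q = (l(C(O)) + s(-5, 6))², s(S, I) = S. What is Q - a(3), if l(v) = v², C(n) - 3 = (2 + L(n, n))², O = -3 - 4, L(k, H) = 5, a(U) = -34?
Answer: 7284635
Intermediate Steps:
O = -7
C(n) = 52 (C(n) = 3 + (2 + 5)² = 3 + 7² = 3 + 49 = 52)
Q = 7284601 (Q = (52² - 5)² = (2704 - 5)² = 2699² = 7284601)
Q - a(3) = 7284601 - 1*(-34) = 7284601 + 34 = 7284635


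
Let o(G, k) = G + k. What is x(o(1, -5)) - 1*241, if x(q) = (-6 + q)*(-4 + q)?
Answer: -161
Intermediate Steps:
x(o(1, -5)) - 1*241 = (24 + (1 - 5)² - 10*(1 - 5)) - 1*241 = (24 + (-4)² - 10*(-4)) - 241 = (24 + 16 + 40) - 241 = 80 - 241 = -161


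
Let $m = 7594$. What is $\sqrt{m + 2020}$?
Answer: $\sqrt{9614} \approx 98.051$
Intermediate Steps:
$\sqrt{m + 2020} = \sqrt{7594 + 2020} = \sqrt{9614}$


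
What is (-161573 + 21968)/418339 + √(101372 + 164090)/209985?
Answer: -139605/418339 + √265462/209985 ≈ -0.33126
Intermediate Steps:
(-161573 + 21968)/418339 + √(101372 + 164090)/209985 = -139605*1/418339 + √265462*(1/209985) = -139605/418339 + √265462/209985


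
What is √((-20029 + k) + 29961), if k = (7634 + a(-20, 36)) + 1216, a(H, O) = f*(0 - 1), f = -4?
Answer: √18786 ≈ 137.06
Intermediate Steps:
a(H, O) = 4 (a(H, O) = -4*(0 - 1) = -4*(-1) = 4)
k = 8854 (k = (7634 + 4) + 1216 = 7638 + 1216 = 8854)
√((-20029 + k) + 29961) = √((-20029 + 8854) + 29961) = √(-11175 + 29961) = √18786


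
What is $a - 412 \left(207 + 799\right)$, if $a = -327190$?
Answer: $-741662$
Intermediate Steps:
$a - 412 \left(207 + 799\right) = -327190 - 412 \left(207 + 799\right) = -327190 - 414472 = -741662$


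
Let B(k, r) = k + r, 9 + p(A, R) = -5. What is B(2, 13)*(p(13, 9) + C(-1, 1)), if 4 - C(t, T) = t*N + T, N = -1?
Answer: -180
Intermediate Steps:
p(A, R) = -14 (p(A, R) = -9 - 5 = -14)
C(t, T) = 4 + t - T (C(t, T) = 4 - (t*(-1) + T) = 4 - (-t + T) = 4 - (T - t) = 4 + (t - T) = 4 + t - T)
B(2, 13)*(p(13, 9) + C(-1, 1)) = (2 + 13)*(-14 + (4 - 1 - 1*1)) = 15*(-14 + (4 - 1 - 1)) = 15*(-14 + 2) = 15*(-12) = -180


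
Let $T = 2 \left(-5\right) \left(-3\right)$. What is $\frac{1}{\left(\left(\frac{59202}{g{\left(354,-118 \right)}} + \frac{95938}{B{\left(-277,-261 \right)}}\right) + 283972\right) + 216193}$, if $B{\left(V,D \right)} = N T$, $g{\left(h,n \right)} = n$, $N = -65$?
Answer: $\frac{57525}{28740300479} \approx 2.0015 \cdot 10^{-6}$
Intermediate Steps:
$T = 30$ ($T = \left(-10\right) \left(-3\right) = 30$)
$B{\left(V,D \right)} = -1950$ ($B{\left(V,D \right)} = \left(-65\right) 30 = -1950$)
$\frac{1}{\left(\left(\frac{59202}{g{\left(354,-118 \right)}} + \frac{95938}{B{\left(-277,-261 \right)}}\right) + 283972\right) + 216193} = \frac{1}{\left(\left(\frac{59202}{-118} + \frac{95938}{-1950}\right) + 283972\right) + 216193} = \frac{1}{\left(\left(59202 \left(- \frac{1}{118}\right) + 95938 \left(- \frac{1}{1950}\right)\right) + 283972\right) + 216193} = \frac{1}{\left(\left(- \frac{29601}{59} - \frac{47969}{975}\right) + 283972\right) + 216193} = \frac{1}{\left(- \frac{31691146}{57525} + 283972\right) + 216193} = \frac{1}{\frac{16303798154}{57525} + 216193} = \frac{1}{\frac{28740300479}{57525}} = \frac{57525}{28740300479}$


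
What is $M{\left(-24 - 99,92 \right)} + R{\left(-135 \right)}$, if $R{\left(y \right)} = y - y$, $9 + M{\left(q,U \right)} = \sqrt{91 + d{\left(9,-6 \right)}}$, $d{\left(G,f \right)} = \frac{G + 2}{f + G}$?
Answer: $-9 + \frac{2 \sqrt{213}}{3} \approx 0.72968$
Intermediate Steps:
$d{\left(G,f \right)} = \frac{2 + G}{G + f}$
$M{\left(q,U \right)} = -9 + \frac{2 \sqrt{213}}{3}$ ($M{\left(q,U \right)} = -9 + \sqrt{91 + \frac{2 + 9}{9 - 6}} = -9 + \sqrt{91 + \frac{1}{3} \cdot 11} = -9 + \sqrt{91 + \frac{11}{3}} = -9 + \sqrt{\frac{284}{3}} = -9 + \frac{2 \sqrt{213}}{3}$)
$R{\left(y \right)} = 0$
$M{\left(-24 - 99,92 \right)} + R{\left(-135 \right)} = \left(-9 + \frac{2 \sqrt{213}}{3}\right) + 0 = -9 + \frac{2 \sqrt{213}}{3}$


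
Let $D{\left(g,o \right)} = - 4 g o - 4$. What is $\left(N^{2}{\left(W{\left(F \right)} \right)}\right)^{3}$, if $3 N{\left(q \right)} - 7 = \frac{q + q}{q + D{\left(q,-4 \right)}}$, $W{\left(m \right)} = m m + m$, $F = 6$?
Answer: $\frac{260394286913214775489}{1459142296537640625} \approx 178.46$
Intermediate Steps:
$D{\left(g,o \right)} = -4 - 4 g o$ ($D{\left(g,o \right)} = - 4 g o - 4 = -4 - 4 g o$)
$W{\left(m \right)} = m + m^{2}$ ($W{\left(m \right)} = m^{2} + m = m + m^{2}$)
$N{\left(q \right)} = \frac{7}{3} + \frac{2 q}{3 \left(-4 + 17 q\right)}$ ($N{\left(q \right)} = \frac{7}{3} + \frac{\left(q + q\right) \frac{1}{q - \left(4 + 4 q \left(-4\right)\right)}}{3} = \frac{7}{3} + \frac{2 q \frac{1}{q + \left(-4 + 16 q\right)}}{3} = \frac{7}{3} + \frac{2 q \frac{1}{-4 + 17 q}}{3} = \frac{7}{3} + \frac{2 q}{3 \left(-4 + 17 q\right)}$)
$\left(N^{2}{\left(W{\left(F \right)} \right)}\right)^{3} = \left(\left(\frac{28 - 121 \cdot 6 \left(1 + 6\right)}{3 \left(4 - 17 \cdot 6 \left(1 + 6\right)\right)}\right)^{2}\right)^{3} = \left(\left(\frac{28 - 121 \cdot 6 \cdot 7}{3 \left(4 - 17 \cdot 6 \cdot 7\right)}\right)^{2}\right)^{3} = \left(\left(\frac{28 - 5082}{3 \left(4 - 714\right)}\right)^{2}\right)^{3} = \left(\left(\frac{1}{3} \frac{1}{-710} \left(-5054\right)\right)^{2}\right)^{3} = \left(\left(\frac{1}{3} \left(- \frac{1}{710}\right) \left(-5054\right)\right)^{2}\right)^{3} = \left(\left(\frac{2527}{1065}\right)^{2}\right)^{3} = \left(\frac{6385729}{1134225}\right)^{3} = \frac{260394286913214775489}{1459142296537640625}$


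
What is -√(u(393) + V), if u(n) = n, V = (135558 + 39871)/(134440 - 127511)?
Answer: -√118839566/533 ≈ -20.453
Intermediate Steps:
V = 175429/6929 ≈ 25.318
-√(u(393) + V) = -√(393 + 175429/6929) = -√(2898526/6929) = -√118839566/533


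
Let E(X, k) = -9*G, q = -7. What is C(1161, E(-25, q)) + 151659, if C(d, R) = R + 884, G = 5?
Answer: 152498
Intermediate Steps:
E(X, k) = -45 (E(X, k) = -9*5 = -45)
C(d, R) = 884 + R
C(1161, E(-25, q)) + 151659 = (884 - 45) + 151659 = 839 + 151659 = 152498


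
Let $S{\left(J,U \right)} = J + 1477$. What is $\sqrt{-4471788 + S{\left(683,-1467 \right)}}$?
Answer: $2 i \sqrt{1117407} \approx 2114.1 i$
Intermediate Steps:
$S{\left(J,U \right)} = 1477 + J$
$\sqrt{-4471788 + S{\left(683,-1467 \right)}} = \sqrt{-4471788 + \left(1477 + 683\right)} = \sqrt{-4471788 + 2160} = \sqrt{-4469628} = 2 i \sqrt{1117407}$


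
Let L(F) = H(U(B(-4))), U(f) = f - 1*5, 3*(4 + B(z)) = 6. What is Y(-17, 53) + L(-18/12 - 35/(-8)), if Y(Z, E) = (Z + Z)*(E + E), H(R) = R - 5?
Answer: -3616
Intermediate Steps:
B(z) = -2 (B(z) = -4 + (1/3)*6 = -4 + 2 = -2)
U(f) = -5 + f (U(f) = f - 5 = -5 + f)
H(R) = -5 + R
L(F) = -12 (L(F) = -5 + (-5 - 2) = -5 - 7 = -12)
Y(Z, E) = 4*E*Z (Y(Z, E) = (2*Z)*(2*E) = 4*E*Z)
Y(-17, 53) + L(-18/12 - 35/(-8)) = 4*53*(-17) - 12 = -3604 - 12 = -3616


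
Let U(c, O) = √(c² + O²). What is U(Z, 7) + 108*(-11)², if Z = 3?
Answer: 13068 + √58 ≈ 13076.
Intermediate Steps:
U(c, O) = √(O² + c²)
U(Z, 7) + 108*(-11)² = √(7² + 3²) + 108*(-11)² = √(49 + 9) + 108*121 = √58 + 13068 = 13068 + √58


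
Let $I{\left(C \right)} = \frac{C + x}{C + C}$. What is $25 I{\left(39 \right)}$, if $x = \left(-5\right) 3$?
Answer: $\frac{100}{13} \approx 7.6923$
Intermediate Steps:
$x = -15$
$I{\left(C \right)} = \frac{-15 + C}{2 C}$ ($I{\left(C \right)} = \frac{C - 15}{C + C} = \frac{-15 + C}{2 C}$)
$25 I{\left(39 \right)} = 25 \frac{-15 + 39}{2 \cdot 39} = 25 \cdot \frac{1}{2} \cdot \frac{1}{39} \cdot 24 = 25 \cdot \frac{4}{13} = \frac{100}{13}$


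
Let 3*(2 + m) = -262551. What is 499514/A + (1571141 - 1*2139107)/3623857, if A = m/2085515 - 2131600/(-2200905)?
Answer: 1661740485602330665309344/3082353303317061877 ≈ 5.3911e+5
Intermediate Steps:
m = -87519 (m = -2 + (⅓)*(-262551) = -2 - 87517 = -87519)
A = 850572553861/918004078215 (A = -87519/2085515 - 2131600/(-2200905) = -87519*1/2085515 - 2131600*(-1/2200905) = -87519/2085515 + 426320/440181 = 850572553861/918004078215 ≈ 0.92655)
499514/A + (1571141 - 1*2139107)/3623857 = 499514/(850572553861/918004078215) + (1571141 - 1*2139107)/3623857 = 499514*(918004078215/850572553861) + (1571141 - 2139107)*(1/3623857) = 458555889125487510/850572553861 - 567966*1/3623857 = 458555889125487510/850572553861 - 567966/3623857 = 1661740485602330665309344/3082353303317061877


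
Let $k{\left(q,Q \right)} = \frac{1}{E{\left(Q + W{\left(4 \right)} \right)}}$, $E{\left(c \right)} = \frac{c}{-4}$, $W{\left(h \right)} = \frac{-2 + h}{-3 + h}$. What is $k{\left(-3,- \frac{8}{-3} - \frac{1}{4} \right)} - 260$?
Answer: $- \frac{13828}{53} \approx -260.91$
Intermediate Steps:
$W{\left(h \right)} = \frac{-2 + h}{-3 + h}$
$E{\left(c \right)} = - \frac{c}{4}$ ($E{\left(c \right)} = c \left(- \frac{1}{4}\right) = - \frac{c}{4}$)
$k{\left(q,Q \right)} = \frac{1}{- \frac{1}{2} - \frac{Q}{4}}$ ($k{\left(q,Q \right)} = \frac{1}{\left(- \frac{1}{4}\right) \left(Q + \frac{-2 + 4}{-3 + 4}\right)} = \frac{1}{\left(- \frac{1}{4}\right) \left(Q + 1^{-1} \cdot 2\right)} = \frac{1}{\left(- \frac{1}{4}\right) \left(Q + 1 \cdot 2\right)} = \frac{1}{\left(- \frac{1}{4}\right) \left(Q + 2\right)} = \frac{1}{\left(- \frac{1}{4}\right) \left(2 + Q\right)} = \frac{1}{- \frac{1}{2} - \frac{Q}{4}}$)
$k{\left(-3,- \frac{8}{-3} - \frac{1}{4} \right)} - 260 = \frac{4}{-2 - \left(- \frac{8}{-3} - \frac{1}{4}\right)} - 260 = \frac{4}{-2 - \left(\left(-8\right) \left(- \frac{1}{3}\right) - \frac{1}{4}\right)} - 260 = \frac{4}{-2 - \left(\frac{8}{3} - \frac{1}{4}\right)} - 260 = \frac{4}{-2 - \frac{29}{12}} - 260 = \frac{4}{- \frac{53}{12}} - 260 = 4 \left(- \frac{12}{53}\right) - 260 = - \frac{48}{53} - 260 = - \frac{13828}{53}$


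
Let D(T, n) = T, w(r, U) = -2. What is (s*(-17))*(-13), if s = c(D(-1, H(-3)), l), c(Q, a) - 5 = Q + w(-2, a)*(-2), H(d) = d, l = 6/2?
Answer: 1768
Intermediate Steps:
l = 3 (l = 6*(1/2) = 3)
c(Q, a) = 9 + Q (c(Q, a) = 5 + (Q - 2*(-2)) = 5 + (Q + 4) = 5 + (4 + Q) = 9 + Q)
s = 8 (s = 9 - 1 = 8)
(s*(-17))*(-13) = (8*(-17))*(-13) = -136*(-13) = 1768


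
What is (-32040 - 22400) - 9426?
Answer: -63866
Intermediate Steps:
(-32040 - 22400) - 9426 = -54440 - 9426 = -63866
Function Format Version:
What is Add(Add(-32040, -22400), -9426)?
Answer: -63866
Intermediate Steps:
Add(Add(-32040, -22400), -9426) = Add(-54440, -9426) = -63866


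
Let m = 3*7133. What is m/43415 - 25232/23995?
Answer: -23279131/41669717 ≈ -0.55866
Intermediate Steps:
m = 21399
m/43415 - 25232/23995 = 21399/43415 - 25232/23995 = -23279131/41669717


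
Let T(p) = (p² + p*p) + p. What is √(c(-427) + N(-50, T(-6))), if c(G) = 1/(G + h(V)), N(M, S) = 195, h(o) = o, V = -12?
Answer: 2*√9395039/439 ≈ 13.964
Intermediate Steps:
T(p) = p + 2*p² (T(p) = (p² + p²) + p = 2*p² + p = p + 2*p²)
c(G) = 1/(-12 + G) (c(G) = 1/(G - 12) = 1/(-12 + G))
√(c(-427) + N(-50, T(-6))) = √(1/(-12 - 427) + 195) = √(1/(-439) + 195) = √(-1/439 + 195) = √(85604/439) = 2*√9395039/439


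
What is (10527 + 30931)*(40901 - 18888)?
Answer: 912614954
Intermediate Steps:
(10527 + 30931)*(40901 - 18888) = 41458*22013 = 912614954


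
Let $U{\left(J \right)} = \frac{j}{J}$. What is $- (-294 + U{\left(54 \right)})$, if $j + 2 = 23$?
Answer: $\frac{5285}{18} \approx 293.61$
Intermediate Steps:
$j = 21$ ($j = -2 + 23 = 21$)
$U{\left(J \right)} = \frac{21}{J}$
$- (-294 + U{\left(54 \right)}) = - (-294 + \frac{21}{54}) = - (-294 + 21 \cdot \frac{1}{54}) = - (-294 + \frac{7}{18}) = \left(-1\right) \left(- \frac{5285}{18}\right) = \frac{5285}{18}$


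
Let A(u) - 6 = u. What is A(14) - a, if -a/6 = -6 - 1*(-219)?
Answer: 1298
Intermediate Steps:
a = -1278 (a = -6*(-6 - 1*(-219)) = -6*(-6 + 219) = -6*213 = -1278)
A(u) = 6 + u
A(14) - a = (6 + 14) - 1*(-1278) = 20 + 1278 = 1298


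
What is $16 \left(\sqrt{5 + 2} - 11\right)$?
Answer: $-176 + 16 \sqrt{7} \approx -133.67$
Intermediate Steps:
$16 \left(\sqrt{5 + 2} - 11\right) = 16 \left(\sqrt{7} - 11\right) = 16 \left(-11 + \sqrt{7}\right) = -176 + 16 \sqrt{7}$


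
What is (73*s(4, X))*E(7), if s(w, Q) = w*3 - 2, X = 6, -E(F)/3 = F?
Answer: -15330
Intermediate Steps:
E(F) = -3*F
s(w, Q) = -2 + 3*w (s(w, Q) = 3*w - 2 = -2 + 3*w)
(73*s(4, X))*E(7) = (73*(-2 + 3*4))*(-3*7) = (73*(-2 + 12))*(-21) = (73*10)*(-21) = 730*(-21) = -15330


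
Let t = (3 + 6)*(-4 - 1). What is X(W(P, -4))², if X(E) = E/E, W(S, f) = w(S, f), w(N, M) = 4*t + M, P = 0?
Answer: 1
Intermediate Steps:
t = -45 (t = 9*(-5) = -45)
w(N, M) = -180 + M (w(N, M) = 4*(-45) + M = -180 + M)
W(S, f) = -180 + f
X(E) = 1
X(W(P, -4))² = 1² = 1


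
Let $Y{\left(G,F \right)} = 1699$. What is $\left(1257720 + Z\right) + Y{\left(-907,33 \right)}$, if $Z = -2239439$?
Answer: $-980020$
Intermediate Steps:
$\left(1257720 + Z\right) + Y{\left(-907,33 \right)} = \left(1257720 - 2239439\right) + 1699 = -981719 + 1699 = -980020$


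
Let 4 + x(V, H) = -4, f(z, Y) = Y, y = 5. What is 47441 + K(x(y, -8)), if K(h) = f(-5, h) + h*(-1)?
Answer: 47441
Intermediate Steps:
x(V, H) = -8 (x(V, H) = -4 - 4 = -8)
K(h) = 0 (K(h) = h + h*(-1) = h - h = 0)
47441 + K(x(y, -8)) = 47441 + 0 = 47441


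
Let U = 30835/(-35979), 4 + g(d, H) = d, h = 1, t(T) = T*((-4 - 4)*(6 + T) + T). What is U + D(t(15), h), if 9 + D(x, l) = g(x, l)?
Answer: -83070367/35979 ≈ -2308.9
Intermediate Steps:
t(T) = T*(-48 - 7*T) (t(T) = T*(-8*(6 + T) + T) = T*((-48 - 8*T) + T) = T*(-48 - 7*T))
g(d, H) = -4 + d
D(x, l) = -13 + x (D(x, l) = -9 + (-4 + x) = -13 + x)
U = -30835/35979 (U = 30835*(-1/35979) = -30835/35979 ≈ -0.85703)
U + D(t(15), h) = -30835/35979 + (-13 - 1*15*(48 + 7*15)) = -30835/35979 + (-13 - 1*15*(48 + 105)) = -30835/35979 + (-13 - 1*15*153) = -30835/35979 + (-13 - 2295) = -30835/35979 - 2308 = -83070367/35979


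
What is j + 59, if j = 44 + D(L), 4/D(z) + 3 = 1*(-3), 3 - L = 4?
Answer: 307/3 ≈ 102.33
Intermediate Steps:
L = -1 (L = 3 - 1*4 = 3 - 4 = -1)
D(z) = -⅔ (D(z) = 4/(-3 + 1*(-3)) = 4/(-3 - 3) = 4/(-6) = 4*(-⅙) = -⅔)
j = 130/3 (j = 44 - ⅔ = 130/3 ≈ 43.333)
j + 59 = 130/3 + 59 = 307/3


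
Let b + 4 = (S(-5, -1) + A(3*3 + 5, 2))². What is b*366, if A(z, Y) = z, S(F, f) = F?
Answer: 28182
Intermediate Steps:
b = 77 (b = -4 + (-5 + (3*3 + 5))² = -4 + (-5 + (9 + 5))² = -4 + (-5 + 14)² = -4 + 9² = -4 + 81 = 77)
b*366 = 77*366 = 28182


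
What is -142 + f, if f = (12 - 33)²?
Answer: 299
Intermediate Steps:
f = 441 (f = (-21)² = 441)
-142 + f = -142 + 441 = 299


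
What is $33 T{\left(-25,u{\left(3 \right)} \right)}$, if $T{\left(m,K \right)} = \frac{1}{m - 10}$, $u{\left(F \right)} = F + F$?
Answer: $- \frac{33}{35} \approx -0.94286$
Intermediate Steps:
$u{\left(F \right)} = 2 F$
$T{\left(m,K \right)} = \frac{1}{-10 + m}$
$33 T{\left(-25,u{\left(3 \right)} \right)} = \frac{33}{-10 - 25} = \frac{33}{-35} = 33 \left(- \frac{1}{35}\right) = - \frac{33}{35}$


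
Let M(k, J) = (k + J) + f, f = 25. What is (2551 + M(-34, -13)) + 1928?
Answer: 4457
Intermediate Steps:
M(k, J) = 25 + J + k (M(k, J) = (k + J) + 25 = (J + k) + 25 = 25 + J + k)
(2551 + M(-34, -13)) + 1928 = (2551 + (25 - 13 - 34)) + 1928 = (2551 - 22) + 1928 = 2529 + 1928 = 4457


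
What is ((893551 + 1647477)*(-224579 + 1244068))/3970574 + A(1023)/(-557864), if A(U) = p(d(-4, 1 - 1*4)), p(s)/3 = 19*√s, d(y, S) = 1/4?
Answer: 1445174637912096529/2215040293936 ≈ 6.5244e+5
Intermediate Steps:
d(y, S) = ¼
p(s) = 57*√s (p(s) = 3*(19*√s) = 57*√s)
A(U) = 57/2 (A(U) = 57*√(¼) = 57*(½) = 57/2)
((893551 + 1647477)*(-224579 + 1244068))/3970574 + A(1023)/(-557864) = ((893551 + 1647477)*(-224579 + 1244068))/3970574 + (57/2)/(-557864) = (2541028*1019489)*(1/3970574) + (57/2)*(-1/557864) = 2590550094692*(1/3970574) - 57/1115728 = 1295275047346/1985287 - 57/1115728 = 1445174637912096529/2215040293936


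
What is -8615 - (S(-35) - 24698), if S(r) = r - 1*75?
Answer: 16193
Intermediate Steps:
S(r) = -75 + r (S(r) = r - 75 = -75 + r)
-8615 - (S(-35) - 24698) = -8615 - ((-75 - 35) - 24698) = -8615 - (-110 - 24698) = -8615 - 1*(-24808) = -8615 + 24808 = 16193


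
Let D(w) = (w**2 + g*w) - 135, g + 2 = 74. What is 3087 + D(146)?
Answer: 34780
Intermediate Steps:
g = 72 (g = -2 + 74 = 72)
D(w) = -135 + w**2 + 72*w (D(w) = (w**2 + 72*w) - 135 = -135 + w**2 + 72*w)
3087 + D(146) = 3087 + (-135 + 146**2 + 72*146) = 3087 + (-135 + 21316 + 10512) = 3087 + 31693 = 34780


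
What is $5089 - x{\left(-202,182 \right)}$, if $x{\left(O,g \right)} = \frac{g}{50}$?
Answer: $\frac{127134}{25} \approx 5085.4$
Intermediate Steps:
$x{\left(O,g \right)} = \frac{g}{50}$ ($x{\left(O,g \right)} = g \frac{1}{50} = \frac{g}{50}$)
$5089 - x{\left(-202,182 \right)} = 5089 - \frac{1}{50} \cdot 182 = 5089 - \frac{91}{25} = \frac{127134}{25}$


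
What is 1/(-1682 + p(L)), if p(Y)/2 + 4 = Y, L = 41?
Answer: -1/1608 ≈ -0.00062189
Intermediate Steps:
p(Y) = -8 + 2*Y
1/(-1682 + p(L)) = 1/(-1682 + (-8 + 2*41)) = 1/(-1682 + (-8 + 82)) = 1/(-1682 + 74) = 1/(-1608) = -1/1608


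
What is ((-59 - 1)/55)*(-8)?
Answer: 96/11 ≈ 8.7273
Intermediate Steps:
((-59 - 1)/55)*(-8) = -60*1/55*(-8) = -12/11*(-8) = 96/11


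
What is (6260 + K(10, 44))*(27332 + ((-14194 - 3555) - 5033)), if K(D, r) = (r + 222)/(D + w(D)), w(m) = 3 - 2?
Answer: 314523300/11 ≈ 2.8593e+7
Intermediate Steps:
w(m) = 1
K(D, r) = (222 + r)/(1 + D) (K(D, r) = (r + 222)/(D + 1) = (222 + r)/(1 + D))
(6260 + K(10, 44))*(27332 + ((-14194 - 3555) - 5033)) = (6260 + (222 + 44)/(1 + 10))*(27332 + ((-14194 - 3555) - 5033)) = (6260 + 266/11)*(27332 + (-17749 - 5033)) = (6260 + (1/11)*266)*(27332 - 22782) = (6260 + 266/11)*4550 = (69126/11)*4550 = 314523300/11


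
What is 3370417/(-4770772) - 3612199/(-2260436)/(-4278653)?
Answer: -2037338374254657929/2883818747652480661 ≈ -0.70647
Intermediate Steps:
3370417/(-4770772) - 3612199/(-2260436)/(-4278653) = 3370417*(-1/4770772) - 3612199*(-1/2260436)*(-1/4278653) = -3370417/4770772 + (3612199/2260436)*(-1/4278653) = -3370417/4770772 - 3612199/9671621272708 = -2037338374254657929/2883818747652480661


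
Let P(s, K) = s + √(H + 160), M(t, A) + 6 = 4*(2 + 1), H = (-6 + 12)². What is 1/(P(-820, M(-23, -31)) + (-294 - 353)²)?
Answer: 1/417803 ≈ 2.3935e-6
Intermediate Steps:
H = 36 (H = 6² = 36)
M(t, A) = 6 (M(t, A) = -6 + 4*(2 + 1) = -6 + 4*3 = -6 + 12 = 6)
P(s, K) = 14 + s (P(s, K) = s + √(36 + 160) = s + √196 = s + 14 = 14 + s)
1/(P(-820, M(-23, -31)) + (-294 - 353)²) = 1/((14 - 820) + (-294 - 353)²) = 1/(-806 + (-647)²) = 1/(-806 + 418609) = 1/417803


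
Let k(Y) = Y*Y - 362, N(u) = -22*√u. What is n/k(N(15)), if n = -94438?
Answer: -47219/3449 ≈ -13.691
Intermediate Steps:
k(Y) = -362 + Y² (k(Y) = Y² - 362 = -362 + Y²)
n/k(N(15)) = -94438/(-362 + (-22*√15)²) = -94438/(-362 + 7260) = -94438/6898 = -94438*1/6898 = -47219/3449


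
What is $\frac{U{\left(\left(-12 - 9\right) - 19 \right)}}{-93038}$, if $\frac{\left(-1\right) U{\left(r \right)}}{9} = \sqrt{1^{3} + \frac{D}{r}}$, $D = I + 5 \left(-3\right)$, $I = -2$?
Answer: $\frac{9 \sqrt{570}}{1860760} \approx 0.00011548$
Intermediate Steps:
$D = -17$ ($D = -2 + 5 \left(-3\right) = -2 - 15 = -17$)
$U{\left(r \right)} = - 9 \sqrt{1 - \frac{17}{r}}$ ($U{\left(r \right)} = - 9 \sqrt{1^{3} - \frac{17}{r}} = - 9 \sqrt{1 - \frac{17}{r}}$)
$\frac{U{\left(\left(-12 - 9\right) - 19 \right)}}{-93038} = \frac{\left(-9\right) \sqrt{\frac{-17 - 40}{\left(-12 - 9\right) - 19}}}{-93038} = - 9 \sqrt{\frac{-17 - 40}{-21 - 19}} \left(- \frac{1}{93038}\right) = - 9 \sqrt{\frac{-17 - 40}{-40}} \left(- \frac{1}{93038}\right) = - 9 \sqrt{\left(- \frac{1}{40}\right) \left(-57\right)} \left(- \frac{1}{93038}\right) = - 9 \sqrt{\frac{57}{40}} \left(- \frac{1}{93038}\right) = - 9 \frac{\sqrt{570}}{20} \left(- \frac{1}{93038}\right) = - \frac{9 \sqrt{570}}{20} \left(- \frac{1}{93038}\right) = \frac{9 \sqrt{570}}{1860760}$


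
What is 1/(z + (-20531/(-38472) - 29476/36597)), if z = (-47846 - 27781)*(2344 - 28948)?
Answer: 22348568/44964887661352689 ≈ 4.9702e-10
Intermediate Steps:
z = 2011980708 (z = -75627*(-26604) = 2011980708)
1/(z + (-20531/(-38472) - 29476/36597)) = 1/(2011980708 + (-20531/(-38472) - 29476/36597)) = 1/(2011980708 + (-20531*(-1/38472) - 29476*1/36597)) = 1/(2011980708 + (2933/5496 - 29476/36597)) = 1/(2011980708 - 6073455/22348568) = 1/(44964887661352689/22348568) = 22348568/44964887661352689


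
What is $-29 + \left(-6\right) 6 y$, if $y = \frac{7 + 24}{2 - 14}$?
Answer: $64$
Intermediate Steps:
$y = - \frac{31}{12}$ ($y = \frac{31}{-12} = 31 \left(- \frac{1}{12}\right) = - \frac{31}{12} \approx -2.5833$)
$-29 + \left(-6\right) 6 y = -29 + \left(-6\right) 6 \left(- \frac{31}{12}\right) = -29 - -93 = -29 + 93 = 64$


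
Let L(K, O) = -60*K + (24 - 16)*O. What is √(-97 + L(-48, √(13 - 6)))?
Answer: √(2783 + 8*√7) ≈ 52.954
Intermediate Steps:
L(K, O) = -60*K + 8*O
√(-97 + L(-48, √(13 - 6))) = √(-97 + (-60*(-48) + 8*√(13 - 6))) = √(-97 + (2880 + 8*√7)) = √(2783 + 8*√7)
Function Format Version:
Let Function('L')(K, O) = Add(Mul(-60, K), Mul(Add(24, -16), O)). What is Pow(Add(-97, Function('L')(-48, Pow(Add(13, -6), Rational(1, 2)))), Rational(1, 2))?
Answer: Pow(Add(2783, Mul(8, Pow(7, Rational(1, 2)))), Rational(1, 2)) ≈ 52.954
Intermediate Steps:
Function('L')(K, O) = Add(Mul(-60, K), Mul(8, O))
Pow(Add(-97, Function('L')(-48, Pow(Add(13, -6), Rational(1, 2)))), Rational(1, 2)) = Pow(Add(-97, Add(Mul(-60, -48), Mul(8, Pow(Add(13, -6), Rational(1, 2))))), Rational(1, 2)) = Pow(Add(-97, Add(2880, Mul(8, Pow(7, Rational(1, 2))))), Rational(1, 2)) = Pow(Add(2783, Mul(8, Pow(7, Rational(1, 2)))), Rational(1, 2))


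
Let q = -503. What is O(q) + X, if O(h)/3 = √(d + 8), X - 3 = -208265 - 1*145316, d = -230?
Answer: -353578 + 3*I*√222 ≈ -3.5358e+5 + 44.699*I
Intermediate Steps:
X = -353578 (X = 3 + (-208265 - 1*145316) = 3 + (-208265 - 145316) = 3 - 353581 = -353578)
O(h) = 3*I*√222 (O(h) = 3*√(-230 + 8) = 3*√(-222) = 3*(I*√222) = 3*I*√222)
O(q) + X = 3*I*√222 - 353578 = -353578 + 3*I*√222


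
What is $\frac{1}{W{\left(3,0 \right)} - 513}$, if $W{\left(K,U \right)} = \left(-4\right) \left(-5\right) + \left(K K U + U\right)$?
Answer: $- \frac{1}{493} \approx -0.0020284$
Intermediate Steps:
$W{\left(K,U \right)} = 20 + U + U K^{2}$ ($W{\left(K,U \right)} = 20 + \left(K^{2} U + U\right) = 20 + \left(U K^{2} + U\right) = 20 + \left(U + U K^{2}\right) = 20 + U + U K^{2}$)
$\frac{1}{W{\left(3,0 \right)} - 513} = \frac{1}{\left(20 + 0 + 0 \cdot 3^{2}\right) - 513} = \frac{1}{\left(20 + 0 + 0 \cdot 9\right) - 513} = \frac{1}{\left(20 + 0 + 0\right) - 513} = \frac{1}{20 - 513} = \frac{1}{-493} = - \frac{1}{493}$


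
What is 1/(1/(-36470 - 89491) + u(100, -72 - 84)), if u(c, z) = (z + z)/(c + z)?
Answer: 881727/4912472 ≈ 0.17949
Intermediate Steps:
u(c, z) = 2*z/(c + z) (u(c, z) = (2*z)/(c + z) = 2*z/(c + z))
1/(1/(-36470 - 89491) + u(100, -72 - 84)) = 1/(1/(-36470 - 89491) + 2*(-72 - 84)/(100 + (-72 - 84))) = 1/(1/(-125961) + 2*(-156)/(100 - 156)) = 1/(-1/125961 + 2*(-156)/(-56)) = 1/(-1/125961 + 2*(-156)*(-1/56)) = 1/(-1/125961 + 39/7) = 1/(4912472/881727) = 881727/4912472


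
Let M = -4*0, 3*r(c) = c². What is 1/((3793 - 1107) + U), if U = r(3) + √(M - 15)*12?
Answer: 2689/7232881 - 12*I*√15/7232881 ≈ 0.00037177 - 6.4256e-6*I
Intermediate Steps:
r(c) = c²/3
M = 0
U = 3 + 12*I*√15 (U = (⅓)*3² + √(0 - 15)*12 = (⅓)*9 + √(-15)*12 = 3 + (I*√15)*12 = 3 + 12*I*√15 ≈ 3.0 + 46.476*I)
1/((3793 - 1107) + U) = 1/((3793 - 1107) + (3 + 12*I*√15)) = 1/(2686 + (3 + 12*I*√15)) = 1/(2689 + 12*I*√15)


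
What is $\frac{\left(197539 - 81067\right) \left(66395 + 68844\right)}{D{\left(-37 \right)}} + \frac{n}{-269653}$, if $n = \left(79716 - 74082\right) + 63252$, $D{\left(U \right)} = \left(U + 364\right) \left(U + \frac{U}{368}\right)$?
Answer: $- \frac{12116771947196962}{9332357967} \approx -1.2984 \cdot 10^{6}$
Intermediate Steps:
$D{\left(U \right)} = \frac{369 U \left(364 + U\right)}{368}$ ($D{\left(U \right)} = \left(364 + U\right) \left(U + U \frac{1}{368}\right) = \left(364 + U\right) \left(U + \frac{U}{368}\right) = \left(364 + U\right) \frac{369 U}{368} = \frac{369 U \left(364 + U\right)}{368}$)
$n = 68886$ ($n = 5634 + 63252 = 68886$)
$\frac{\left(197539 - 81067\right) \left(66395 + 68844\right)}{D{\left(-37 \right)}} + \frac{n}{-269653} = \frac{\left(197539 - 81067\right) \left(66395 + 68844\right)}{\frac{369}{368} \left(-37\right) \left(364 - 37\right)} + \frac{68886}{-269653} = \frac{116472 \cdot 135239}{\frac{369}{368} \left(-37\right) 327} + 68886 \left(- \frac{1}{269653}\right) = \frac{15751556808}{- \frac{4464531}{368}} - \frac{1602}{6271} = 15751556808 \left(- \frac{368}{4464531}\right) - \frac{1602}{6271} = - \frac{1932190968448}{1488177} - \frac{1602}{6271} = - \frac{12116771947196962}{9332357967}$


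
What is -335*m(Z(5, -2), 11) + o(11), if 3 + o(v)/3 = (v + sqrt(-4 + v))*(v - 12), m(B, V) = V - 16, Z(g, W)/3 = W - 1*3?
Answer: 1633 - 3*sqrt(7) ≈ 1625.1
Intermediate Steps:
Z(g, W) = -9 + 3*W (Z(g, W) = 3*(W - 1*3) = 3*(W - 3) = 3*(-3 + W) = -9 + 3*W)
m(B, V) = -16 + V
o(v) = -9 + 3*(-12 + v)*(v + sqrt(-4 + v)) (o(v) = -9 + 3*((v + sqrt(-4 + v))*(v - 12)) = -9 + 3*((v + sqrt(-4 + v))*(-12 + v)) = -9 + 3*((-12 + v)*(v + sqrt(-4 + v))) = -9 + 3*(-12 + v)*(v + sqrt(-4 + v)))
-335*m(Z(5, -2), 11) + o(11) = -335*(-16 + 11) + (-9 - 36*11 - 36*sqrt(-4 + 11) + 3*11**2 + 3*11*sqrt(-4 + 11)) = -335*(-5) + (-9 - 396 - 36*sqrt(7) + 3*121 + 3*11*sqrt(7)) = 1675 + (-9 - 396 - 36*sqrt(7) + 363 + 33*sqrt(7)) = 1675 + (-42 - 3*sqrt(7)) = 1633 - 3*sqrt(7)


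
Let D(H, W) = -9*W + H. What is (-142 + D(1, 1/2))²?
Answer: 84681/4 ≈ 21170.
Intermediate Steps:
D(H, W) = H - 9*W
(-142 + D(1, 1/2))² = (-142 + (1 - 9/2))² = (-142 - 7/2)² = (-291/2)² = 84681/4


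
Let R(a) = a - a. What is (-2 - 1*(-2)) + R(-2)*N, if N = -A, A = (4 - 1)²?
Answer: 0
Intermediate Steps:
A = 9 (A = 3² = 9)
R(a) = 0
N = -9 (N = -1*9 = -9)
(-2 - 1*(-2)) + R(-2)*N = (-2 - 1*(-2)) + 0*(-9) = (-2 + 2) + 0 = 0 + 0 = 0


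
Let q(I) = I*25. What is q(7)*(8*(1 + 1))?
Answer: 2800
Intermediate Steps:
q(I) = 25*I
q(7)*(8*(1 + 1)) = (25*7)*(8*(1 + 1)) = 175*(8*2) = 175*16 = 2800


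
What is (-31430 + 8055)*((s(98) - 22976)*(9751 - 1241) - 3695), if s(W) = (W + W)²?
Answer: -3071257729375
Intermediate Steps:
s(W) = 4*W² (s(W) = (2*W)² = 4*W²)
(-31430 + 8055)*((s(98) - 22976)*(9751 - 1241) - 3695) = (-31430 + 8055)*((4*98² - 22976)*(9751 - 1241) - 3695) = -23375*((4*9604 - 22976)*8510 - 3695) = -23375*((38416 - 22976)*8510 - 3695) = -23375*(15440*8510 - 3695) = -23375*(131394400 - 3695) = -23375*131390705 = -3071257729375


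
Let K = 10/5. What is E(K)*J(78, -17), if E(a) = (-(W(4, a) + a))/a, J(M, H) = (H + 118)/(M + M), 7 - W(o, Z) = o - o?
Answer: -303/104 ≈ -2.9135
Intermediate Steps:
W(o, Z) = 7 (W(o, Z) = 7 - (o - o) = 7 - 1*0 = 7 + 0 = 7)
J(M, H) = (118 + H)/(2*M) (J(M, H) = (118 + H)/((2*M)) = (118 + H)*(1/(2*M)) = (118 + H)/(2*M))
K = 2 (K = 10*(⅕) = 2)
E(a) = (-7 - a)/a (E(a) = (-(7 + a))/a = (-7 - a)/a)
E(K)*J(78, -17) = ((-7 - 1*2)/2)*((½)*(118 - 17)/78) = ((-7 - 2)/2)*((½)*(1/78)*101) = ((½)*(-9))*(101/156) = -9/2*101/156 = -303/104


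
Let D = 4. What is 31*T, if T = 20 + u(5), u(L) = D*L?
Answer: 1240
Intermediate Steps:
u(L) = 4*L
T = 40 (T = 20 + 4*5 = 20 + 20 = 40)
31*T = 31*40 = 1240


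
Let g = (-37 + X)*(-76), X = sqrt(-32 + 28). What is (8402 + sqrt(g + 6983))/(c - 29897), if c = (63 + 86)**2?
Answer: -4201/3848 - sqrt(9795 - 152*I)/7696 ≈ -1.1046 + 9.9778e-5*I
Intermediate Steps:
c = 22201 (c = 149**2 = 22201)
X = 2*I (X = sqrt(-4) = 2*I ≈ 2.0*I)
g = 2812 - 152*I (g = (-37 + 2*I)*(-76) = 2812 - 152*I ≈ 2812.0 - 152.0*I)
(8402 + sqrt(g + 6983))/(c - 29897) = (8402 + sqrt((2812 - 152*I) + 6983))/(22201 - 29897) = (8402 + sqrt(9795 - 152*I))/(-7696) = (8402 + sqrt(9795 - 152*I))*(-1/7696) = -4201/3848 - sqrt(9795 - 152*I)/7696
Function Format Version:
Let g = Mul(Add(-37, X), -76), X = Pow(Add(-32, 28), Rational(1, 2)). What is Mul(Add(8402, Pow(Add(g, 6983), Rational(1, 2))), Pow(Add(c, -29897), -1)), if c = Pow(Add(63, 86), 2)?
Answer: Add(Rational(-4201, 3848), Mul(Rational(-1, 7696), Pow(Add(9795, Mul(-152, I)), Rational(1, 2)))) ≈ Add(-1.1046, Mul(9.9778e-5, I))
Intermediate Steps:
c = 22201 (c = Pow(149, 2) = 22201)
X = Mul(2, I) (X = Pow(-4, Rational(1, 2)) = Mul(2, I) ≈ Mul(2.0000, I))
g = Add(2812, Mul(-152, I)) (g = Mul(Add(-37, Mul(2, I)), -76) = Add(2812, Mul(-152, I)) ≈ Add(2812.0, Mul(-152.00, I)))
Mul(Add(8402, Pow(Add(g, 6983), Rational(1, 2))), Pow(Add(c, -29897), -1)) = Mul(Add(8402, Pow(Add(Add(2812, Mul(-152, I)), 6983), Rational(1, 2))), Pow(Add(22201, -29897), -1)) = Mul(Add(8402, Pow(Add(9795, Mul(-152, I)), Rational(1, 2))), Pow(-7696, -1)) = Mul(Add(8402, Pow(Add(9795, Mul(-152, I)), Rational(1, 2))), Rational(-1, 7696)) = Add(Rational(-4201, 3848), Mul(Rational(-1, 7696), Pow(Add(9795, Mul(-152, I)), Rational(1, 2))))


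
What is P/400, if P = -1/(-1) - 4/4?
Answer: 0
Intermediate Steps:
P = 0 (P = -1*(-1) - 4*1/4 = 1 - 1 = 0)
P/400 = 0/400 = 0*(1/400) = 0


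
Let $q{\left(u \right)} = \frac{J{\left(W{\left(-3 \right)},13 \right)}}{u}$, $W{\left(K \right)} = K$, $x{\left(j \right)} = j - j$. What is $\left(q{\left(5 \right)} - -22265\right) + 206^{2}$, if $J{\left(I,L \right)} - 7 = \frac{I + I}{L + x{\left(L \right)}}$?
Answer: $\frac{841130}{13} \approx 64702.0$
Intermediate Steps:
$x{\left(j \right)} = 0$
$J{\left(I,L \right)} = 7 + \frac{2 I}{L}$ ($J{\left(I,L \right)} = 7 + \frac{I + I}{L + 0} = 7 + \frac{2 I}{L}$)
$q{\left(u \right)} = \frac{85}{13 u}$ ($q{\left(u \right)} = \frac{7 + 2 \left(-3\right) \frac{1}{13}}{u} = \frac{7 - \frac{6}{13}}{u} = \frac{85}{13 u}$)
$\left(q{\left(5 \right)} - -22265\right) + 206^{2} = \left(\frac{85}{13 \cdot 5} - -22265\right) + 206^{2} = \left(\frac{85}{13} \cdot \frac{1}{5} + 22265\right) + 42436 = \left(\frac{17}{13} + 22265\right) + 42436 = \frac{289462}{13} + 42436 = \frac{841130}{13}$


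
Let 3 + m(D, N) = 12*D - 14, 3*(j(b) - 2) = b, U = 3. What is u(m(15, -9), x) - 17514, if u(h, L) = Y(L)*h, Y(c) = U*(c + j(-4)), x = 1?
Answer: -16699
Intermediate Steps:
j(b) = 2 + b/3
Y(c) = 2 + 3*c (Y(c) = 3*(c + (2 + (⅓)*(-4))) = 3*(c + (2 - 4/3)) = 3*(c + ⅔) = 3*(⅔ + c) = 2 + 3*c)
m(D, N) = -17 + 12*D (m(D, N) = -3 + (12*D - 14) = -3 + (-14 + 12*D) = -17 + 12*D)
u(h, L) = h*(2 + 3*L) (u(h, L) = (2 + 3*L)*h = h*(2 + 3*L))
u(m(15, -9), x) - 17514 = (-17 + 12*15)*(2 + 3*1) - 17514 = (-17 + 180)*(2 + 3) - 17514 = 163*5 - 17514 = 815 - 17514 = -16699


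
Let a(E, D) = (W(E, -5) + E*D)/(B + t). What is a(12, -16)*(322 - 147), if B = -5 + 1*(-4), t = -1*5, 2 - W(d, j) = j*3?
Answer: 4375/2 ≈ 2187.5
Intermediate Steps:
W(d, j) = 2 - 3*j (W(d, j) = 2 - j*3 = 2 - 3*j)
t = -5
B = -9 (B = -5 - 4 = -9)
a(E, D) = -17/14 - D*E/14 (a(E, D) = ((2 - 3*(-5)) + E*D)/(-9 - 5) = ((2 + 15) + D*E)/(-14) = (17 + D*E)*(-1/14) = -17/14 - D*E/14)
a(12, -16)*(322 - 147) = (-17/14 - 1/14*(-16)*12)*(322 - 147) = (-17/14 + 96/7)*175 = (25/2)*175 = 4375/2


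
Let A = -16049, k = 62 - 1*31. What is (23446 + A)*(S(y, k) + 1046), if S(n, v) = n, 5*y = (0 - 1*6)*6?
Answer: 38420018/5 ≈ 7.6840e+6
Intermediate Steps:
k = 31 (k = 62 - 31 = 31)
y = -36/5 (y = ((0 - 1*6)*6)/5 = ((0 - 6)*6)/5 = (-6*6)/5 = (⅕)*(-36) = -36/5 ≈ -7.2000)
(23446 + A)*(S(y, k) + 1046) = (23446 - 16049)*(-36/5 + 1046) = 7397*(5194/5) = 38420018/5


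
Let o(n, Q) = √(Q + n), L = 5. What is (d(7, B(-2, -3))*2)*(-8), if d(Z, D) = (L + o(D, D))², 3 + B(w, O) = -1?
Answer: -272 - 320*I*√2 ≈ -272.0 - 452.55*I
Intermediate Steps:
B(w, O) = -4 (B(w, O) = -3 - 1 = -4)
d(Z, D) = (5 + √2*√D)² (d(Z, D) = (5 + √(D + D))² = (5 + √(2*D))² = (5 + √2*√D)²)
(d(7, B(-2, -3))*2)*(-8) = ((5 + √2*√(-4))²*2)*(-8) = ((5 + √2*(2*I))²*2)*(-8) = ((5 + 2*I*√2)²*2)*(-8) = (2*(5 + 2*I*√2)²)*(-8) = -16*(5 + 2*I*√2)²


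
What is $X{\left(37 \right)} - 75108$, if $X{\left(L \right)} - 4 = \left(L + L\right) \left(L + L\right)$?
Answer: $-69628$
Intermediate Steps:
$X{\left(L \right)} = 4 + 4 L^{2}$ ($X{\left(L \right)} = 4 + \left(L + L\right) \left(L + L\right) = 4 + 2 L 2 L = 4 + 4 L^{2}$)
$X{\left(37 \right)} - 75108 = \left(4 + 4 \cdot 37^{2}\right) - 75108 = \left(4 + 4 \cdot 1369\right) - 75108 = \left(4 + 5476\right) - 75108 = 5480 - 75108 = -69628$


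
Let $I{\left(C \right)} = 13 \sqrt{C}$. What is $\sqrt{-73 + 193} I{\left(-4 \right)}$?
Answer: $52 i \sqrt{30} \approx 284.82 i$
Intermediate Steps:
$\sqrt{-73 + 193} I{\left(-4 \right)} = \sqrt{-73 + 193} \cdot 13 \sqrt{-4} = \sqrt{120} \cdot 13 \cdot 2 i = 2 \sqrt{30} \cdot 26 i = 52 i \sqrt{30}$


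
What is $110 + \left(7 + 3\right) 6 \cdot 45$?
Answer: $2810$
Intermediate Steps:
$110 + \left(7 + 3\right) 6 \cdot 45 = 110 + 10 \cdot 6 \cdot 45 = 110 + 60 \cdot 45 = 110 + 2700 = 2810$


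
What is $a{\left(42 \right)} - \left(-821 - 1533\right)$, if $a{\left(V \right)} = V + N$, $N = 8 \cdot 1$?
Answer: $2404$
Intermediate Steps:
$N = 8$
$a{\left(V \right)} = 8 + V$ ($a{\left(V \right)} = V + 8 = 8 + V$)
$a{\left(42 \right)} - \left(-821 - 1533\right) = \left(8 + 42\right) - \left(-821 - 1533\right) = 50 - -2354 = 50 + 2354 = 2404$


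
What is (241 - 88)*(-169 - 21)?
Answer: -29070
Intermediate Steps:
(241 - 88)*(-169 - 21) = 153*(-190) = -29070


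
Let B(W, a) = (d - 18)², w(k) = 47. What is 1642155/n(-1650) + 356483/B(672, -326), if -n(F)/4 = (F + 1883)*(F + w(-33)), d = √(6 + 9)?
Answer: 584798803523/461644764 + 13844*√15/103 ≈ 1787.3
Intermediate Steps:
d = √15 ≈ 3.8730
B(W, a) = (-18 + √15)² (B(W, a) = (√15 - 18)² = (-18 + √15)²)
n(F) = -4*(47 + F)*(1883 + F) (n(F) = -4*(F + 1883)*(F + 47) = -4*(1883 + F)*(47 + F) = -4*(47 + F)*(1883 + F))
1642155/n(-1650) + 356483/B(672, -326) = 1642155/(-354004 - 7720*(-1650) - 4*(-1650)²) + 356483/((18 - √15)²) = 1642155/(-354004 + 12738000 - 4*2722500) + 356483/(18 - √15)² = 1642155/(-354004 + 12738000 - 10890000) + 356483/(18 - √15)² = 1642155/1493996 + 356483/(18 - √15)²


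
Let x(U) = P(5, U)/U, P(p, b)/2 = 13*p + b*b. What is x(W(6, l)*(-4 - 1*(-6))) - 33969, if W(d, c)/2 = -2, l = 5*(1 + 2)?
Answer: -136005/4 ≈ -34001.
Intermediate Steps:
l = 15 (l = 5*3 = 15)
W(d, c) = -4 (W(d, c) = 2*(-2) = -4)
P(p, b) = 2*b² + 26*p (P(p, b) = 2*(13*p + b*b) = 2*(13*p + b²) = 2*(b² + 13*p) = 2*b² + 26*p)
x(U) = (130 + 2*U²)/U (x(U) = (2*U² + 26*5)/U = (2*U² + 130)/U = (130 + 2*U²)/U)
x(W(6, l)*(-4 - 1*(-6))) - 33969 = (2*(-4*(-4 - 1*(-6))) + 130/((-4*(-4 - 1*(-6))))) - 33969 = (2*(-4*(-4 + 6)) + 130/((-4*(-4 + 6)))) - 33969 = (2*(-4*2) + 130/((-4*2))) - 33969 = (2*(-8) + 130/(-8)) - 33969 = (-16 + 130*(-⅛)) - 33969 = (-16 - 65/4) - 33969 = -129/4 - 33969 = -136005/4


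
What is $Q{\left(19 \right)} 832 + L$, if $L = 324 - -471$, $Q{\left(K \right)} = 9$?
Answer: $8283$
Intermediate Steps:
$L = 795$ ($L = 324 + 471 = 795$)
$Q{\left(19 \right)} 832 + L = 9 \cdot 832 + 795 = 7488 + 795 = 8283$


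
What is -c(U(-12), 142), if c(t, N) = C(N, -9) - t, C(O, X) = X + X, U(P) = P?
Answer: 6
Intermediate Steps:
C(O, X) = 2*X
c(t, N) = -18 - t (c(t, N) = 2*(-9) - t = -18 - t)
-c(U(-12), 142) = -(-18 - 1*(-12)) = -(-18 + 12) = -1*(-6) = 6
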